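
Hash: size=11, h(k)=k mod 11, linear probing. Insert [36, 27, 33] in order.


Insertions: 36->slot 3; 27->slot 5; 33->slot 0
Table: [33, None, None, 36, None, 27, None, None, None, None, None]


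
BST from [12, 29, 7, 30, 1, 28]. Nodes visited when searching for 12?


BST root = 12
Search for 12: compare at each node
Path: [12]


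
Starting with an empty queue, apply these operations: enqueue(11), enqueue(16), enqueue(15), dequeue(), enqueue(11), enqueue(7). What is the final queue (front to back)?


enqueue(11) -> [11]
enqueue(16) -> [11, 16]
enqueue(15) -> [11, 16, 15]
dequeue() returns 11 -> [16, 15]
enqueue(11) -> [16, 15, 11]
enqueue(7) -> [16, 15, 11, 7]
Final queue (front to back): [16, 15, 11, 7]


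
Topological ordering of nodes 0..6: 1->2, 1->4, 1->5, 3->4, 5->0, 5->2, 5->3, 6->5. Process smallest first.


Kahn's algorithm, process smallest node first
Order: [1, 6, 5, 0, 2, 3, 4]


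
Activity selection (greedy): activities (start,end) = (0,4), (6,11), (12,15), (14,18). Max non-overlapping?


Greedy: pick earliest-ending, then skip overlaps.
Selected (3 activities): [(0, 4), (6, 11), (12, 15)]


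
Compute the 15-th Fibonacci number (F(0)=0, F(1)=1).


F(n)=F(n-1)+F(n-2)
...F(13)=233, F(14)=377, F(15)=610


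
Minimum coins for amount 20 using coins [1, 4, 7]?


dp[0]=0; dp[i]=1+min(dp[i-c] for c in coins)
...dp[15]=3, dp[16]=4, dp[17]=5, dp[18]=3, dp[19]=4, dp[20]=5
Minimum coins for 20 = 5


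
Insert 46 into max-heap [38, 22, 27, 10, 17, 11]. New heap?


Append 46: [38, 22, 27, 10, 17, 11, 46]
Bubble up: swap idx 6(46) with idx 2(27); swap idx 2(46) with idx 0(38)
Result: [46, 22, 38, 10, 17, 11, 27]


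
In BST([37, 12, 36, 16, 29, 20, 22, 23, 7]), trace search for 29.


BST root = 37
Search for 29: compare at each node
Path: [37, 12, 36, 16, 29]


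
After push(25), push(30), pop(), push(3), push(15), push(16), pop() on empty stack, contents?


push(25) -> [25]
push(30) -> [25, 30]
pop() returns 30 -> [25]
push(3) -> [25, 3]
push(15) -> [25, 3, 15]
push(16) -> [25, 3, 15, 16]
pop() returns 16 -> [25, 3, 15]
Final stack (bottom to top): [25, 3, 15]


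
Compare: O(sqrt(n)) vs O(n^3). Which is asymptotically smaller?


sublinear grows slower than cubic
O(sqrt(n)) is asymptotically smaller; O(n^3) grows faster


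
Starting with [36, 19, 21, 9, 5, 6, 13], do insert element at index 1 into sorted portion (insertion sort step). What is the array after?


After one pass: [19, 36, 21, 9, 5, 6, 13]


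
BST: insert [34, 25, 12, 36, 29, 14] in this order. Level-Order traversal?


Root = 34; build tree by BST insertion.
Level-Order traversal: [34, 25, 36, 12, 29, 14]


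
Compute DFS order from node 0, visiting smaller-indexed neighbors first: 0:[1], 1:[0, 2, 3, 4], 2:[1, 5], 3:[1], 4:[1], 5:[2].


DFS stack-based: start with [0]
Visit order: [0, 1, 2, 5, 3, 4]


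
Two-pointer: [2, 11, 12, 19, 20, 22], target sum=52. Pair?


Two pointers: lo=0, hi=5
No pair sums to 52


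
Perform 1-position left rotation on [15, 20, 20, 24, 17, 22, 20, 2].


Left rotate by 1: [20, 20, 24, 17, 22, 20, 2, 15]


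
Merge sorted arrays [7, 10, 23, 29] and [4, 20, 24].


Compare heads, take smaller each step.
Merged: [4, 7, 10, 20, 23, 24, 29]


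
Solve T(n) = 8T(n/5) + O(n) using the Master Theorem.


a=8, b=5, c=1. log_5(8)=1.292 > c=1. Case 1: O(n^log_b(a)) = O(n^1.292)
Complexity: O(n^1.292)


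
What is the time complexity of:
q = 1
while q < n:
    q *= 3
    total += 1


Per nesting level: O(log n) = O(log n)
Complexity: O(log n)


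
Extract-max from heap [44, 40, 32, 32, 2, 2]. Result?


Max = 44
Replace root with last, heapify down
Resulting heap: [40, 32, 32, 2, 2]


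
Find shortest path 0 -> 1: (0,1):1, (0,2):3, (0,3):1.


Dijkstra from 0:
Distances: {0: 0, 1: 1, 2: 3, 3: 1}
Shortest distance to 1 = 1, path = [0, 1]


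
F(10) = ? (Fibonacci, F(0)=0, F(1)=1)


F(n)=F(n-1)+F(n-2)
...F(8)=21, F(9)=34, F(10)=55


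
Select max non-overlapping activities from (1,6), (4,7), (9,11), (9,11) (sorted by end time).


Greedy: pick earliest-ending, then skip overlaps.
Selected (2 activities): [(1, 6), (9, 11)]


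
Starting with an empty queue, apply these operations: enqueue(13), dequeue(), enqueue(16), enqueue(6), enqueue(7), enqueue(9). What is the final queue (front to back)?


enqueue(13) -> [13]
dequeue() returns 13 -> []
enqueue(16) -> [16]
enqueue(6) -> [16, 6]
enqueue(7) -> [16, 6, 7]
enqueue(9) -> [16, 6, 7, 9]
Final queue (front to back): [16, 6, 7, 9]


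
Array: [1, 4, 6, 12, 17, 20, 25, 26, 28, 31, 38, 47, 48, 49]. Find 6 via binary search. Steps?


Search for 6:
[0,13] mid=6 arr[6]=25
[0,5] mid=2 arr[2]=6
Total: 2 comparisons


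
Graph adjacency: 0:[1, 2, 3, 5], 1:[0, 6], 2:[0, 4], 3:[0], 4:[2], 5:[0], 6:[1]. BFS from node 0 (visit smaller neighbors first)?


BFS queue: start with [0]
Visit order: [0, 1, 2, 3, 5, 6, 4]


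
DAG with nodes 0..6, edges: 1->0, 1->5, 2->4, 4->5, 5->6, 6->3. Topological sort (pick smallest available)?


Kahn's algorithm, process smallest node first
Order: [1, 0, 2, 4, 5, 6, 3]


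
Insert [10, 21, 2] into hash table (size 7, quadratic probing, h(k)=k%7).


Insertions: 10->slot 3; 21->slot 0; 2->slot 2
Table: [21, None, 2, 10, None, None, None]


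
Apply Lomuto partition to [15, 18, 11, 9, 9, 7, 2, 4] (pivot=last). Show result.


Elements <= 4 go left of pivot.
Result: [2, 4, 11, 9, 9, 7, 15, 18], pivot at index 1


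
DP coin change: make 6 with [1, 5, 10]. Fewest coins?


dp[0]=0; dp[i]=1+min(dp[i-c] for c in coins)
...dp[1]=1, dp[2]=2, dp[3]=3, dp[4]=4, dp[5]=1, dp[6]=2
Minimum coins for 6 = 2


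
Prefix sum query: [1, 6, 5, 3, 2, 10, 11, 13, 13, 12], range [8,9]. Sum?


Prefix sums: [0, 1, 7, 12, 15, 17, 27, 38, 51, 64, 76]
Sum[8..9] = prefix[10] - prefix[8] = 76 - 51 = 25


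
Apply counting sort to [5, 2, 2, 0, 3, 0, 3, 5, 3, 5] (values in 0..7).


Count array: [2, 0, 2, 3, 0, 3, 0, 0]
Reconstruct: [0, 0, 2, 2, 3, 3, 3, 5, 5, 5]


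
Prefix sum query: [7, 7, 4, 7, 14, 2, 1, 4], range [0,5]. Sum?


Prefix sums: [0, 7, 14, 18, 25, 39, 41, 42, 46]
Sum[0..5] = prefix[6] - prefix[0] = 41 - 0 = 41


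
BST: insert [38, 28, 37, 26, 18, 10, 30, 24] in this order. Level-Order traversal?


Root = 38; build tree by BST insertion.
Level-Order traversal: [38, 28, 26, 37, 18, 30, 10, 24]


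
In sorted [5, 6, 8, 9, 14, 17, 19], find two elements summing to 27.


Two pointers: lo=0, hi=6
Found pair: (8, 19) summing to 27


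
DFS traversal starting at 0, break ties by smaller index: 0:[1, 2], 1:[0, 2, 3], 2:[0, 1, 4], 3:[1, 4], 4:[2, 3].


DFS stack-based: start with [0]
Visit order: [0, 1, 2, 4, 3]


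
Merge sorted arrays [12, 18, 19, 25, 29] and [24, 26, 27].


Compare heads, take smaller each step.
Merged: [12, 18, 19, 24, 25, 26, 27, 29]


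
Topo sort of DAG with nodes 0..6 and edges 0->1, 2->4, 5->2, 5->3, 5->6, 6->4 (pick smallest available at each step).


Kahn's algorithm, process smallest node first
Order: [0, 1, 5, 2, 3, 6, 4]


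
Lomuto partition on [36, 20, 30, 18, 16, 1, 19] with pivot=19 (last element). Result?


Elements <= 19 go left of pivot.
Result: [18, 16, 1, 19, 20, 30, 36], pivot at index 3


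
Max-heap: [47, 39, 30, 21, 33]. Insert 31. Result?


Append 31: [47, 39, 30, 21, 33, 31]
Bubble up: swap idx 5(31) with idx 2(30)
Result: [47, 39, 31, 21, 33, 30]


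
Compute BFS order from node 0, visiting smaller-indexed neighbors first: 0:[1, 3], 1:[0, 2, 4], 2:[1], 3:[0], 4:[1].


BFS queue: start with [0]
Visit order: [0, 1, 3, 2, 4]


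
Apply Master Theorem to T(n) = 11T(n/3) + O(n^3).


a=11, b=3, c=3. log_3(11)=2.183 < c=3. Case 3: O(n^c) = O(n^3)
Complexity: O(n^3)


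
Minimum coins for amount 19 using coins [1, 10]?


dp[0]=0; dp[i]=1+min(dp[i-c] for c in coins)
...dp[14]=5, dp[15]=6, dp[16]=7, dp[17]=8, dp[18]=9, dp[19]=10
Minimum coins for 19 = 10


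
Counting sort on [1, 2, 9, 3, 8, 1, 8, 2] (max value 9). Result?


Count array: [0, 2, 2, 1, 0, 0, 0, 0, 2, 1]
Reconstruct: [1, 1, 2, 2, 3, 8, 8, 9]


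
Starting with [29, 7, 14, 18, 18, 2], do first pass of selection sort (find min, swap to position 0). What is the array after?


After one pass: [2, 7, 14, 18, 18, 29]


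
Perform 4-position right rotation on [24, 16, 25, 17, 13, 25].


Right rotate by 4: [25, 17, 13, 25, 24, 16]


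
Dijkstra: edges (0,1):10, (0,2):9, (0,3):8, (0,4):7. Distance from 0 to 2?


Dijkstra from 0:
Distances: {0: 0, 1: 10, 2: 9, 3: 8, 4: 7}
Shortest distance to 2 = 9, path = [0, 2]


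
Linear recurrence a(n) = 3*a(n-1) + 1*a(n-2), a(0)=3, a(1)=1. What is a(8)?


Build bottom-up:
...a(6)=687, a(7)=2269, a(8)=3*2269+1*687=7494


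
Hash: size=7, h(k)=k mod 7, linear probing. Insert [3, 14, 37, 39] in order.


Insertions: 3->slot 3; 14->slot 0; 37->slot 2; 39->slot 4
Table: [14, None, 37, 3, 39, None, None]


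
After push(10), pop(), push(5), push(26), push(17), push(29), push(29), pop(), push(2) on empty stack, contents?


push(10) -> [10]
pop() returns 10 -> []
push(5) -> [5]
push(26) -> [5, 26]
push(17) -> [5, 26, 17]
push(29) -> [5, 26, 17, 29]
push(29) -> [5, 26, 17, 29, 29]
pop() returns 29 -> [5, 26, 17, 29]
push(2) -> [5, 26, 17, 29, 2]
Final stack (bottom to top): [5, 26, 17, 29, 2]


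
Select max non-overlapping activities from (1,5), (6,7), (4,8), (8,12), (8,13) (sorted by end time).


Greedy: pick earliest-ending, then skip overlaps.
Selected (3 activities): [(1, 5), (6, 7), (8, 12)]


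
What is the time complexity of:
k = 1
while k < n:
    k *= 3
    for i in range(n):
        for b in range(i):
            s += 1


Per nesting level: O(log n) * O(n) * O(n) [triangular over i] = O(n^2 log n)
Complexity: O(n^2 log n)


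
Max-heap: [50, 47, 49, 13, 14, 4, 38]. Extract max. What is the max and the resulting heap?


Max = 50
Replace root with last, heapify down
Resulting heap: [49, 47, 38, 13, 14, 4]


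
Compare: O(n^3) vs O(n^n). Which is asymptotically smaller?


cubic grows slower than n^n
O(n^3) is asymptotically smaller; O(n^n) grows faster


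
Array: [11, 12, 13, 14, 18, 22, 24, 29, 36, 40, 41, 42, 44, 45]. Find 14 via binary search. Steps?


Search for 14:
[0,13] mid=6 arr[6]=24
[0,5] mid=2 arr[2]=13
[3,5] mid=4 arr[4]=18
[3,3] mid=3 arr[3]=14
Total: 4 comparisons


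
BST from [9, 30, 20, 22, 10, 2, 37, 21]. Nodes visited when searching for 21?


BST root = 9
Search for 21: compare at each node
Path: [9, 30, 20, 22, 21]


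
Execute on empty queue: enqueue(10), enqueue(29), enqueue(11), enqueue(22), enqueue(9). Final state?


enqueue(10) -> [10]
enqueue(29) -> [10, 29]
enqueue(11) -> [10, 29, 11]
enqueue(22) -> [10, 29, 11, 22]
enqueue(9) -> [10, 29, 11, 22, 9]
Final queue (front to back): [10, 29, 11, 22, 9]


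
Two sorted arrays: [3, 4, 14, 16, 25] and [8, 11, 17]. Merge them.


Compare heads, take smaller each step.
Merged: [3, 4, 8, 11, 14, 16, 17, 25]


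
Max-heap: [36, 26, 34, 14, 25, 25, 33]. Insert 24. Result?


Append 24: [36, 26, 34, 14, 25, 25, 33, 24]
Bubble up: swap idx 7(24) with idx 3(14)
Result: [36, 26, 34, 24, 25, 25, 33, 14]


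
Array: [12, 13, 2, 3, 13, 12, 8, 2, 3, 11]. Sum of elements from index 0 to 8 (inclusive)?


Prefix sums: [0, 12, 25, 27, 30, 43, 55, 63, 65, 68, 79]
Sum[0..8] = prefix[9] - prefix[0] = 68 - 0 = 68


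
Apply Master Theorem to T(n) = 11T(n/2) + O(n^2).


a=11, b=2, c=2. log_2(11)=3.459 > c=2. Case 1: O(n^log_b(a)) = O(n^3.459)
Complexity: O(n^3.459)


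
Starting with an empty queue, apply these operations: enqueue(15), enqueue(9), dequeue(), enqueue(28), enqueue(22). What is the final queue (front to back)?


enqueue(15) -> [15]
enqueue(9) -> [15, 9]
dequeue() returns 15 -> [9]
enqueue(28) -> [9, 28]
enqueue(22) -> [9, 28, 22]
Final queue (front to back): [9, 28, 22]


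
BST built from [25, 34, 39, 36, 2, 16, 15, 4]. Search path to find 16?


BST root = 25
Search for 16: compare at each node
Path: [25, 2, 16]


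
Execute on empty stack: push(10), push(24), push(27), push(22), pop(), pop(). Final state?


push(10) -> [10]
push(24) -> [10, 24]
push(27) -> [10, 24, 27]
push(22) -> [10, 24, 27, 22]
pop() returns 22 -> [10, 24, 27]
pop() returns 27 -> [10, 24]
Final stack (bottom to top): [10, 24]


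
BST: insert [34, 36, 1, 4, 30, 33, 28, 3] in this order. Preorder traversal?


Root = 34; build tree by BST insertion.
Preorder traversal: [34, 1, 4, 3, 30, 28, 33, 36]


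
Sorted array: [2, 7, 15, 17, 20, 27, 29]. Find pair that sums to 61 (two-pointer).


Two pointers: lo=0, hi=6
No pair sums to 61


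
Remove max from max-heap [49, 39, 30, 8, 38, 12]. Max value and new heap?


Max = 49
Replace root with last, heapify down
Resulting heap: [39, 38, 30, 8, 12]


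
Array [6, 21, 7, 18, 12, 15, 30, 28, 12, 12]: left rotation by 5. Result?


Left rotate by 5: [15, 30, 28, 12, 12, 6, 21, 7, 18, 12]


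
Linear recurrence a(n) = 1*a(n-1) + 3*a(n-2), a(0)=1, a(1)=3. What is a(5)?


Build bottom-up:
...a(3)=15, a(4)=33, a(5)=1*33+3*15=78


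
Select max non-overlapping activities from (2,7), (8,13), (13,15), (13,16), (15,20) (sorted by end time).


Greedy: pick earliest-ending, then skip overlaps.
Selected (4 activities): [(2, 7), (8, 13), (13, 15), (15, 20)]


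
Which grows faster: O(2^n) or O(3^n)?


exponential grows slower than exponential (base 3)
O(2^n) is asymptotically smaller; O(3^n) grows faster


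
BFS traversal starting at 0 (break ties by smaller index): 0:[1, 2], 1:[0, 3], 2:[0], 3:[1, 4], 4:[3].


BFS queue: start with [0]
Visit order: [0, 1, 2, 3, 4]


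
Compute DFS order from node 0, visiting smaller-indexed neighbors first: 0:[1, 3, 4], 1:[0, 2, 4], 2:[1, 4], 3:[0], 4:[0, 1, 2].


DFS stack-based: start with [0]
Visit order: [0, 1, 2, 4, 3]


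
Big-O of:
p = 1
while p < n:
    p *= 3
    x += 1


Per nesting level: O(log n) = O(log n)
Complexity: O(log n)


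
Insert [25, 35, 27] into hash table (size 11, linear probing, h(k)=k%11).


Insertions: 25->slot 3; 35->slot 2; 27->slot 5
Table: [None, None, 35, 25, None, 27, None, None, None, None, None]


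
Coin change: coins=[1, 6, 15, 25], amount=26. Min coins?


dp[0]=0; dp[i]=1+min(dp[i-c] for c in coins)
...dp[21]=2, dp[22]=3, dp[23]=4, dp[24]=4, dp[25]=1, dp[26]=2
Minimum coins for 26 = 2


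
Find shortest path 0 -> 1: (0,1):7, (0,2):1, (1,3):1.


Dijkstra from 0:
Distances: {0: 0, 1: 7, 2: 1, 3: 8}
Shortest distance to 1 = 7, path = [0, 1]


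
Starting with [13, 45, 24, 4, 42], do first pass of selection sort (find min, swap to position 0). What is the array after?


After one pass: [4, 45, 24, 13, 42]


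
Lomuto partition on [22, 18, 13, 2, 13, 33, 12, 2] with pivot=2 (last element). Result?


Elements <= 2 go left of pivot.
Result: [2, 2, 13, 22, 13, 33, 12, 18], pivot at index 1


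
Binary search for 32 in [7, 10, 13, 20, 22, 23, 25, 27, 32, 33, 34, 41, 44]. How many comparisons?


Search for 32:
[0,12] mid=6 arr[6]=25
[7,12] mid=9 arr[9]=33
[7,8] mid=7 arr[7]=27
[8,8] mid=8 arr[8]=32
Total: 4 comparisons


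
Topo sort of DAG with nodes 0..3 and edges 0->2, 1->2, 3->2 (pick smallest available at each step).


Kahn's algorithm, process smallest node first
Order: [0, 1, 3, 2]


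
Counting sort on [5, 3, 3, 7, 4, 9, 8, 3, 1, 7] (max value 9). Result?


Count array: [0, 1, 0, 3, 1, 1, 0, 2, 1, 1]
Reconstruct: [1, 3, 3, 3, 4, 5, 7, 7, 8, 9]


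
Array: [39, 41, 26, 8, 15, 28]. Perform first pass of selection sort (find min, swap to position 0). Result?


After one pass: [8, 41, 26, 39, 15, 28]


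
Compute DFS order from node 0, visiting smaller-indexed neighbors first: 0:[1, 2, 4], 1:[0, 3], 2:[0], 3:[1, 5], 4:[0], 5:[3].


DFS stack-based: start with [0]
Visit order: [0, 1, 3, 5, 2, 4]


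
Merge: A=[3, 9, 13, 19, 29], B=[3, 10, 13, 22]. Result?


Compare heads, take smaller each step.
Merged: [3, 3, 9, 10, 13, 13, 19, 22, 29]


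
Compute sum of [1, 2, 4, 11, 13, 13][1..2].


Prefix sums: [0, 1, 3, 7, 18, 31, 44]
Sum[1..2] = prefix[3] - prefix[1] = 7 - 1 = 6


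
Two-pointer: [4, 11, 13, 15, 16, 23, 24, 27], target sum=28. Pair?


Two pointers: lo=0, hi=7
Found pair: (4, 24) summing to 28


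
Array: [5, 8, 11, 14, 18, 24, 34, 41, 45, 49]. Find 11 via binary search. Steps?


Search for 11:
[0,9] mid=4 arr[4]=18
[0,3] mid=1 arr[1]=8
[2,3] mid=2 arr[2]=11
Total: 3 comparisons


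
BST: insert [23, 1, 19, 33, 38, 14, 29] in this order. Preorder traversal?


Root = 23; build tree by BST insertion.
Preorder traversal: [23, 1, 19, 14, 33, 29, 38]


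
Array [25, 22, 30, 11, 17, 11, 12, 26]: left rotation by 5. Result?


Left rotate by 5: [11, 12, 26, 25, 22, 30, 11, 17]


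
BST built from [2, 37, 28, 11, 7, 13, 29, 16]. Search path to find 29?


BST root = 2
Search for 29: compare at each node
Path: [2, 37, 28, 29]


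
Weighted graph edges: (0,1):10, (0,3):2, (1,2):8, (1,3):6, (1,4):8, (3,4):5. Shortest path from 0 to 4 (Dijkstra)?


Dijkstra from 0:
Distances: {0: 0, 1: 8, 2: 16, 3: 2, 4: 7}
Shortest distance to 4 = 7, path = [0, 3, 4]


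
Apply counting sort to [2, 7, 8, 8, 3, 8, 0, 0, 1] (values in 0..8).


Count array: [2, 1, 1, 1, 0, 0, 0, 1, 3]
Reconstruct: [0, 0, 1, 2, 3, 7, 8, 8, 8]


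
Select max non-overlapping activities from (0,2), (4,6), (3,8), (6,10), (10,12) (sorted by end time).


Greedy: pick earliest-ending, then skip overlaps.
Selected (4 activities): [(0, 2), (4, 6), (6, 10), (10, 12)]


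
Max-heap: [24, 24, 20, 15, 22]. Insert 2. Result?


Append 2: [24, 24, 20, 15, 22, 2]
Bubble up: no swaps needed
Result: [24, 24, 20, 15, 22, 2]


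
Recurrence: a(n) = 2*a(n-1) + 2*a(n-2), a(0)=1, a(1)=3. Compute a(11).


Build bottom-up:
...a(9)=9136, a(10)=24960, a(11)=2*24960+2*9136=68192


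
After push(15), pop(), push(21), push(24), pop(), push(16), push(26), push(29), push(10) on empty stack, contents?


push(15) -> [15]
pop() returns 15 -> []
push(21) -> [21]
push(24) -> [21, 24]
pop() returns 24 -> [21]
push(16) -> [21, 16]
push(26) -> [21, 16, 26]
push(29) -> [21, 16, 26, 29]
push(10) -> [21, 16, 26, 29, 10]
Final stack (bottom to top): [21, 16, 26, 29, 10]


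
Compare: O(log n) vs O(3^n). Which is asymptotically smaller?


logarithmic grows slower than exponential (base 3)
O(log n) is asymptotically smaller; O(3^n) grows faster


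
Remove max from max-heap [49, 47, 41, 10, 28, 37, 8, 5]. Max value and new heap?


Max = 49
Replace root with last, heapify down
Resulting heap: [47, 28, 41, 10, 5, 37, 8]


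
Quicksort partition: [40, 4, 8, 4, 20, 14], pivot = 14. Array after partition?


Elements <= 14 go left of pivot.
Result: [4, 8, 4, 14, 20, 40], pivot at index 3


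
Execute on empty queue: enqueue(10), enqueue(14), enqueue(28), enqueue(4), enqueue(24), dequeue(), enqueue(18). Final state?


enqueue(10) -> [10]
enqueue(14) -> [10, 14]
enqueue(28) -> [10, 14, 28]
enqueue(4) -> [10, 14, 28, 4]
enqueue(24) -> [10, 14, 28, 4, 24]
dequeue() returns 10 -> [14, 28, 4, 24]
enqueue(18) -> [14, 28, 4, 24, 18]
Final queue (front to back): [14, 28, 4, 24, 18]


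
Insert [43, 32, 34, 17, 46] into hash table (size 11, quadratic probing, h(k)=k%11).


Insertions: 43->slot 10; 32->slot 0; 34->slot 1; 17->slot 6; 46->slot 2
Table: [32, 34, 46, None, None, None, 17, None, None, None, 43]


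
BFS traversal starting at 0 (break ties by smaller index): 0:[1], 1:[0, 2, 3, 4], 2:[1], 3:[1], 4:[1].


BFS queue: start with [0]
Visit order: [0, 1, 2, 3, 4]


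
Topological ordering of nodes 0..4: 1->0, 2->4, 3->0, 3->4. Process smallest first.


Kahn's algorithm, process smallest node first
Order: [1, 2, 3, 0, 4]


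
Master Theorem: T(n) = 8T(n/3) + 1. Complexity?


a=8, b=3, c=0. log_3(8)=1.893 > c=0. Case 1: O(n^log_b(a)) = O(n^1.893)
Complexity: O(n^1.893)


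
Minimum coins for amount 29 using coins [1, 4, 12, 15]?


dp[0]=0; dp[i]=1+min(dp[i-c] for c in coins)
...dp[24]=2, dp[25]=3, dp[26]=4, dp[27]=2, dp[28]=3, dp[29]=4
Minimum coins for 29 = 4


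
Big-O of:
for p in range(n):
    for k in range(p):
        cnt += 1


Per nesting level: O(n) * O(n) [triangular over p] = O(n^2)
Complexity: O(n^2)


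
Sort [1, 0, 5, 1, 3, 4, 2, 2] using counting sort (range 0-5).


Count array: [1, 2, 2, 1, 1, 1]
Reconstruct: [0, 1, 1, 2, 2, 3, 4, 5]


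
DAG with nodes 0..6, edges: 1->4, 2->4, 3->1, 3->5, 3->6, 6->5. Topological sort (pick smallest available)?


Kahn's algorithm, process smallest node first
Order: [0, 2, 3, 1, 4, 6, 5]


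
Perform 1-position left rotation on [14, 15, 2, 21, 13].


Left rotate by 1: [15, 2, 21, 13, 14]


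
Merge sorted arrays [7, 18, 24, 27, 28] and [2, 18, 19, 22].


Compare heads, take smaller each step.
Merged: [2, 7, 18, 18, 19, 22, 24, 27, 28]


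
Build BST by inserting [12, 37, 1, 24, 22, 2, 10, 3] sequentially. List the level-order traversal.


Root = 12; build tree by BST insertion.
Level-Order traversal: [12, 1, 37, 2, 24, 10, 22, 3]


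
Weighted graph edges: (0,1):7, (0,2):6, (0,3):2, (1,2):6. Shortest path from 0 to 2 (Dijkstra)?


Dijkstra from 0:
Distances: {0: 0, 1: 7, 2: 6, 3: 2}
Shortest distance to 2 = 6, path = [0, 2]


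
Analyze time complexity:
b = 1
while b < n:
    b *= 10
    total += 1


Per nesting level: O(log n) = O(log n)
Complexity: O(log n)


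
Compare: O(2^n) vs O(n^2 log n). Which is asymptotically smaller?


n^2 log n grows slower than exponential
O(n^2 log n) is asymptotically smaller; O(2^n) grows faster


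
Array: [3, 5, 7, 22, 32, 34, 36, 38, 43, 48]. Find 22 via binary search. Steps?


Search for 22:
[0,9] mid=4 arr[4]=32
[0,3] mid=1 arr[1]=5
[2,3] mid=2 arr[2]=7
[3,3] mid=3 arr[3]=22
Total: 4 comparisons


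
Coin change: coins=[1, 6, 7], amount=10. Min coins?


dp[0]=0; dp[i]=1+min(dp[i-c] for c in coins)
...dp[5]=5, dp[6]=1, dp[7]=1, dp[8]=2, dp[9]=3, dp[10]=4
Minimum coins for 10 = 4


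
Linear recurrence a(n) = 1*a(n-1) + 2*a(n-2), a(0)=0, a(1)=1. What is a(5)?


Build bottom-up:
...a(3)=3, a(4)=5, a(5)=1*5+2*3=11


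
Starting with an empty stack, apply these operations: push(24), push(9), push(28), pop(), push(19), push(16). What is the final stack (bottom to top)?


push(24) -> [24]
push(9) -> [24, 9]
push(28) -> [24, 9, 28]
pop() returns 28 -> [24, 9]
push(19) -> [24, 9, 19]
push(16) -> [24, 9, 19, 16]
Final stack (bottom to top): [24, 9, 19, 16]


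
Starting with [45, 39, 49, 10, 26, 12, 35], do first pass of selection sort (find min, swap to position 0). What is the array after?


After one pass: [10, 39, 49, 45, 26, 12, 35]


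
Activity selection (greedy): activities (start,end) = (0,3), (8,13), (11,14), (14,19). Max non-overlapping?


Greedy: pick earliest-ending, then skip overlaps.
Selected (3 activities): [(0, 3), (8, 13), (14, 19)]


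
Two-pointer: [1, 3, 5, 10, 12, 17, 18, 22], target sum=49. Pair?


Two pointers: lo=0, hi=7
No pair sums to 49


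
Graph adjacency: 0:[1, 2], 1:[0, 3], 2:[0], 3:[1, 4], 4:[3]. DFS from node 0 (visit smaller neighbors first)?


DFS stack-based: start with [0]
Visit order: [0, 1, 3, 4, 2]


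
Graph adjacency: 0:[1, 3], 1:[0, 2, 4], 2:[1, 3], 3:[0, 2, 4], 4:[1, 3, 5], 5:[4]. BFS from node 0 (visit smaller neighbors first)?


BFS queue: start with [0]
Visit order: [0, 1, 3, 2, 4, 5]


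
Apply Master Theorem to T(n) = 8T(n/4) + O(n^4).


a=8, b=4, c=4. log_4(8)=1.5 < c=4. Case 3: O(n^c) = O(n^4)
Complexity: O(n^4)


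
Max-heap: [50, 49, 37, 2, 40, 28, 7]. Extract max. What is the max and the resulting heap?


Max = 50
Replace root with last, heapify down
Resulting heap: [49, 40, 37, 2, 7, 28]


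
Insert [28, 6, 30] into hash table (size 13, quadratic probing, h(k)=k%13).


Insertions: 28->slot 2; 6->slot 6; 30->slot 4
Table: [None, None, 28, None, 30, None, 6, None, None, None, None, None, None]


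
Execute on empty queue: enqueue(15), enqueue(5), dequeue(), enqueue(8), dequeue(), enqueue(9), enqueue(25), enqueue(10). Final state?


enqueue(15) -> [15]
enqueue(5) -> [15, 5]
dequeue() returns 15 -> [5]
enqueue(8) -> [5, 8]
dequeue() returns 5 -> [8]
enqueue(9) -> [8, 9]
enqueue(25) -> [8, 9, 25]
enqueue(10) -> [8, 9, 25, 10]
Final queue (front to back): [8, 9, 25, 10]


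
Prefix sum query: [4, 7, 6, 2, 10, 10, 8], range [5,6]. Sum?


Prefix sums: [0, 4, 11, 17, 19, 29, 39, 47]
Sum[5..6] = prefix[7] - prefix[5] = 47 - 29 = 18


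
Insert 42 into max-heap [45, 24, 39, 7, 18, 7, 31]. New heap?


Append 42: [45, 24, 39, 7, 18, 7, 31, 42]
Bubble up: swap idx 7(42) with idx 3(7); swap idx 3(42) with idx 1(24)
Result: [45, 42, 39, 24, 18, 7, 31, 7]


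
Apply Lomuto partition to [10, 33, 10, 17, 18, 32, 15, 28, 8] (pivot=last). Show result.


Elements <= 8 go left of pivot.
Result: [8, 33, 10, 17, 18, 32, 15, 28, 10], pivot at index 0


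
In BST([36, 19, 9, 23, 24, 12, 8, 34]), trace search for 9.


BST root = 36
Search for 9: compare at each node
Path: [36, 19, 9]


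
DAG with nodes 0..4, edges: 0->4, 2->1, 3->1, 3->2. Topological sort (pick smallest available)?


Kahn's algorithm, process smallest node first
Order: [0, 3, 2, 1, 4]


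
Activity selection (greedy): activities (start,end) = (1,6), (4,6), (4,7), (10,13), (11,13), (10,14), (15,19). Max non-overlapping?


Greedy: pick earliest-ending, then skip overlaps.
Selected (3 activities): [(1, 6), (10, 13), (15, 19)]


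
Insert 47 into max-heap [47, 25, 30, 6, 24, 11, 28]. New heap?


Append 47: [47, 25, 30, 6, 24, 11, 28, 47]
Bubble up: swap idx 7(47) with idx 3(6); swap idx 3(47) with idx 1(25)
Result: [47, 47, 30, 25, 24, 11, 28, 6]


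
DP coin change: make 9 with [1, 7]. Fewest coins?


dp[0]=0; dp[i]=1+min(dp[i-c] for c in coins)
...dp[4]=4, dp[5]=5, dp[6]=6, dp[7]=1, dp[8]=2, dp[9]=3
Minimum coins for 9 = 3


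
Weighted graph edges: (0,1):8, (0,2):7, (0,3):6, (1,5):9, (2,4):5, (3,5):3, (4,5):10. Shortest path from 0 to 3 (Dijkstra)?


Dijkstra from 0:
Distances: {0: 0, 1: 8, 2: 7, 3: 6, 4: 12, 5: 9}
Shortest distance to 3 = 6, path = [0, 3]


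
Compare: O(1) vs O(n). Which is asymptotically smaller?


constant grows slower than linear
O(1) is asymptotically smaller; O(n) grows faster


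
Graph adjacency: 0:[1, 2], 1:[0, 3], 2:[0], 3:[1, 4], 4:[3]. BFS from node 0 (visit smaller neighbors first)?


BFS queue: start with [0]
Visit order: [0, 1, 2, 3, 4]


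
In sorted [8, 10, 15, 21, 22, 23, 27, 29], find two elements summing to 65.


Two pointers: lo=0, hi=7
No pair sums to 65


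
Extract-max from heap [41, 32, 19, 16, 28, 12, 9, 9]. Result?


Max = 41
Replace root with last, heapify down
Resulting heap: [32, 28, 19, 16, 9, 12, 9]


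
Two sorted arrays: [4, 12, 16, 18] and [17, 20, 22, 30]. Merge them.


Compare heads, take smaller each step.
Merged: [4, 12, 16, 17, 18, 20, 22, 30]


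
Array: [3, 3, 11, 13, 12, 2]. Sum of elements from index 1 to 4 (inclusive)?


Prefix sums: [0, 3, 6, 17, 30, 42, 44]
Sum[1..4] = prefix[5] - prefix[1] = 42 - 3 = 39


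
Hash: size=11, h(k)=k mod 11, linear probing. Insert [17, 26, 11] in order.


Insertions: 17->slot 6; 26->slot 4; 11->slot 0
Table: [11, None, None, None, 26, None, 17, None, None, None, None]


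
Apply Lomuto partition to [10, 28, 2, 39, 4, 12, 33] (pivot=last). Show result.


Elements <= 33 go left of pivot.
Result: [10, 28, 2, 4, 12, 33, 39], pivot at index 5


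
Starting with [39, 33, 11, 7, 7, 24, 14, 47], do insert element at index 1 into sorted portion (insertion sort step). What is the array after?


After one pass: [33, 39, 11, 7, 7, 24, 14, 47]


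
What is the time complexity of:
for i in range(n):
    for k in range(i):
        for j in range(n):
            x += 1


Per nesting level: O(n) * O(n) [triangular over i] * O(n) = O(n^3)
Complexity: O(n^3)


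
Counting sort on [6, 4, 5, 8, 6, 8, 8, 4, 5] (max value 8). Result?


Count array: [0, 0, 0, 0, 2, 2, 2, 0, 3]
Reconstruct: [4, 4, 5, 5, 6, 6, 8, 8, 8]


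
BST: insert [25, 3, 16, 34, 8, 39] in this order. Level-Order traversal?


Root = 25; build tree by BST insertion.
Level-Order traversal: [25, 3, 34, 16, 39, 8]


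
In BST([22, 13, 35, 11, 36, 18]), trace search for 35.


BST root = 22
Search for 35: compare at each node
Path: [22, 35]


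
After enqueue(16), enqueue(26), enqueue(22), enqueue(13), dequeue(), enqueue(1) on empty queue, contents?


enqueue(16) -> [16]
enqueue(26) -> [16, 26]
enqueue(22) -> [16, 26, 22]
enqueue(13) -> [16, 26, 22, 13]
dequeue() returns 16 -> [26, 22, 13]
enqueue(1) -> [26, 22, 13, 1]
Final queue (front to back): [26, 22, 13, 1]


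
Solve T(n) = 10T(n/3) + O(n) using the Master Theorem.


a=10, b=3, c=1. log_3(10)=2.096 > c=1. Case 1: O(n^log_b(a)) = O(n^2.096)
Complexity: O(n^2.096)


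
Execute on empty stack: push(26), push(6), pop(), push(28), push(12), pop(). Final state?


push(26) -> [26]
push(6) -> [26, 6]
pop() returns 6 -> [26]
push(28) -> [26, 28]
push(12) -> [26, 28, 12]
pop() returns 12 -> [26, 28]
Final stack (bottom to top): [26, 28]


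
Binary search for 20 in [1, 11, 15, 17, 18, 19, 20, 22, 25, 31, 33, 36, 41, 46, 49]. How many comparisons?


Search for 20:
[0,14] mid=7 arr[7]=22
[0,6] mid=3 arr[3]=17
[4,6] mid=5 arr[5]=19
[6,6] mid=6 arr[6]=20
Total: 4 comparisons


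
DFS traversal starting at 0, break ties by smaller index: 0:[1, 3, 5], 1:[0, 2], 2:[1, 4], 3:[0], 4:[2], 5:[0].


DFS stack-based: start with [0]
Visit order: [0, 1, 2, 4, 3, 5]


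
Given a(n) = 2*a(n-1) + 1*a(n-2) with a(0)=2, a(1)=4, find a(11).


Build bottom-up:
...a(9)=4756, a(10)=11482, a(11)=2*11482+1*4756=27720


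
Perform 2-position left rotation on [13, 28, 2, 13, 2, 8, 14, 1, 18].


Left rotate by 2: [2, 13, 2, 8, 14, 1, 18, 13, 28]


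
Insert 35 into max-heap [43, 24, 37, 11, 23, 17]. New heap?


Append 35: [43, 24, 37, 11, 23, 17, 35]
Bubble up: no swaps needed
Result: [43, 24, 37, 11, 23, 17, 35]


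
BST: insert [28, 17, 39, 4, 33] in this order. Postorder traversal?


Root = 28; build tree by BST insertion.
Postorder traversal: [4, 17, 33, 39, 28]


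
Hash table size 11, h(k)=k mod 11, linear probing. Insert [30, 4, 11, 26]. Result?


Insertions: 30->slot 8; 4->slot 4; 11->slot 0; 26->slot 5
Table: [11, None, None, None, 4, 26, None, None, 30, None, None]


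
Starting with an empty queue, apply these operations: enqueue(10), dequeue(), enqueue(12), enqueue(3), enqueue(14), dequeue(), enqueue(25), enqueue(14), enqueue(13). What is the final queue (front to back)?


enqueue(10) -> [10]
dequeue() returns 10 -> []
enqueue(12) -> [12]
enqueue(3) -> [12, 3]
enqueue(14) -> [12, 3, 14]
dequeue() returns 12 -> [3, 14]
enqueue(25) -> [3, 14, 25]
enqueue(14) -> [3, 14, 25, 14]
enqueue(13) -> [3, 14, 25, 14, 13]
Final queue (front to back): [3, 14, 25, 14, 13]


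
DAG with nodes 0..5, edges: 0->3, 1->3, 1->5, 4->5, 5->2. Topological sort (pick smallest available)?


Kahn's algorithm, process smallest node first
Order: [0, 1, 3, 4, 5, 2]


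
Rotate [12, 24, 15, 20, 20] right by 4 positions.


Right rotate by 4: [24, 15, 20, 20, 12]


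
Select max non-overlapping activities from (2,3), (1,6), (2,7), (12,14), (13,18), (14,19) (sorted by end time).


Greedy: pick earliest-ending, then skip overlaps.
Selected (3 activities): [(2, 3), (12, 14), (14, 19)]


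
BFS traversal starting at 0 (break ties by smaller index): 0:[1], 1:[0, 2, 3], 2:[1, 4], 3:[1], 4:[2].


BFS queue: start with [0]
Visit order: [0, 1, 2, 3, 4]


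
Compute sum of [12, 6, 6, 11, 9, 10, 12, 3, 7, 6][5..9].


Prefix sums: [0, 12, 18, 24, 35, 44, 54, 66, 69, 76, 82]
Sum[5..9] = prefix[10] - prefix[5] = 82 - 44 = 38


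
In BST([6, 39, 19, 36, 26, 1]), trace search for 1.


BST root = 6
Search for 1: compare at each node
Path: [6, 1]


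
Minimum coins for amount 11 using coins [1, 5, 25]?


dp[0]=0; dp[i]=1+min(dp[i-c] for c in coins)
...dp[6]=2, dp[7]=3, dp[8]=4, dp[9]=5, dp[10]=2, dp[11]=3
Minimum coins for 11 = 3


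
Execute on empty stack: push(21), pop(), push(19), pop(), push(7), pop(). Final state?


push(21) -> [21]
pop() returns 21 -> []
push(19) -> [19]
pop() returns 19 -> []
push(7) -> [7]
pop() returns 7 -> []
Final stack (bottom to top): []


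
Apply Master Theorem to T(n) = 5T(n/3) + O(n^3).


a=5, b=3, c=3. log_3(5)=1.465 < c=3. Case 3: O(n^c) = O(n^3)
Complexity: O(n^3)


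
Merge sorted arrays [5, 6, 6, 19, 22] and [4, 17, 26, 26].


Compare heads, take smaller each step.
Merged: [4, 5, 6, 6, 17, 19, 22, 26, 26]


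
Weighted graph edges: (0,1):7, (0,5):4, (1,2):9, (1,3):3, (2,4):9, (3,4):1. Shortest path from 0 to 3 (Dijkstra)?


Dijkstra from 0:
Distances: {0: 0, 1: 7, 2: 16, 3: 10, 4: 11, 5: 4}
Shortest distance to 3 = 10, path = [0, 1, 3]


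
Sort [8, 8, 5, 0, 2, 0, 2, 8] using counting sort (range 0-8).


Count array: [2, 0, 2, 0, 0, 1, 0, 0, 3]
Reconstruct: [0, 0, 2, 2, 5, 8, 8, 8]


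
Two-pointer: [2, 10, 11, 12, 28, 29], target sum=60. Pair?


Two pointers: lo=0, hi=5
No pair sums to 60


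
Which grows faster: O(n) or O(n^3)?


linear grows slower than cubic
O(n) is asymptotically smaller; O(n^3) grows faster


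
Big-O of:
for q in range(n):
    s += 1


Per nesting level: O(n) = O(n)
Complexity: O(n)


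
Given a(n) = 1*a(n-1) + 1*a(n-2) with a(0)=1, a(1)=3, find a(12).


Build bottom-up:
...a(10)=199, a(11)=322, a(12)=1*322+1*199=521


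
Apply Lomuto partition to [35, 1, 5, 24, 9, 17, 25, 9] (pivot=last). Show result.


Elements <= 9 go left of pivot.
Result: [1, 5, 9, 9, 35, 17, 25, 24], pivot at index 3


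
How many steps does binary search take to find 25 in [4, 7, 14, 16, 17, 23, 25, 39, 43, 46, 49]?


Search for 25:
[0,10] mid=5 arr[5]=23
[6,10] mid=8 arr[8]=43
[6,7] mid=6 arr[6]=25
Total: 3 comparisons


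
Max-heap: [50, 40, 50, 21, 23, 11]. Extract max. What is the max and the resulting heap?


Max = 50
Replace root with last, heapify down
Resulting heap: [50, 40, 11, 21, 23]


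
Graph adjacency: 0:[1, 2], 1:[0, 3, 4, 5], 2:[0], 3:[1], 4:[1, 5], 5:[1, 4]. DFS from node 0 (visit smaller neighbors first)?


DFS stack-based: start with [0]
Visit order: [0, 1, 3, 4, 5, 2]


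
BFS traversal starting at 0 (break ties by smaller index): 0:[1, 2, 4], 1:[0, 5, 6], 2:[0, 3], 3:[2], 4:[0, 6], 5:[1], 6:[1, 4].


BFS queue: start with [0]
Visit order: [0, 1, 2, 4, 5, 6, 3]


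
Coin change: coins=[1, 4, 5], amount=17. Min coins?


dp[0]=0; dp[i]=1+min(dp[i-c] for c in coins)
...dp[12]=3, dp[13]=3, dp[14]=3, dp[15]=3, dp[16]=4, dp[17]=4
Minimum coins for 17 = 4


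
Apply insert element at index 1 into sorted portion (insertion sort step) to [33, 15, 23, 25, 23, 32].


After one pass: [15, 33, 23, 25, 23, 32]


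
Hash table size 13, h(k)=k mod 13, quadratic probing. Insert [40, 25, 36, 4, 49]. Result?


Insertions: 40->slot 1; 25->slot 12; 36->slot 10; 4->slot 4; 49->slot 11
Table: [None, 40, None, None, 4, None, None, None, None, None, 36, 49, 25]


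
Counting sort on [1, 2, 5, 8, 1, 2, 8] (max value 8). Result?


Count array: [0, 2, 2, 0, 0, 1, 0, 0, 2]
Reconstruct: [1, 1, 2, 2, 5, 8, 8]


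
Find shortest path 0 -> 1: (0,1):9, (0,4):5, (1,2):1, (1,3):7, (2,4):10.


Dijkstra from 0:
Distances: {0: 0, 1: 9, 2: 10, 3: 16, 4: 5}
Shortest distance to 1 = 9, path = [0, 1]


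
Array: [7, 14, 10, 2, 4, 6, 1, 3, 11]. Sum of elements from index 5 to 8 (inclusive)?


Prefix sums: [0, 7, 21, 31, 33, 37, 43, 44, 47, 58]
Sum[5..8] = prefix[9] - prefix[5] = 58 - 37 = 21


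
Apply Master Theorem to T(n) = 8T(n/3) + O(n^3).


a=8, b=3, c=3. log_3(8)=1.893 < c=3. Case 3: O(n^c) = O(n^3)
Complexity: O(n^3)


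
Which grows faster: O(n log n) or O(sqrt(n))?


sublinear grows slower than linearithmic
O(sqrt(n)) is asymptotically smaller; O(n log n) grows faster


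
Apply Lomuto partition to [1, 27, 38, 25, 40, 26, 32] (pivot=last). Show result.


Elements <= 32 go left of pivot.
Result: [1, 27, 25, 26, 32, 38, 40], pivot at index 4


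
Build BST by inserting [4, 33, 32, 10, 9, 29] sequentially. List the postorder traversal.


Root = 4; build tree by BST insertion.
Postorder traversal: [9, 29, 10, 32, 33, 4]


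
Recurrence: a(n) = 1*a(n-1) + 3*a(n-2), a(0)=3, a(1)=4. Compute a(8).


Build bottom-up:
...a(6)=331, a(7)=748, a(8)=1*748+3*331=1741


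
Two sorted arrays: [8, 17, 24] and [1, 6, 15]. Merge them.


Compare heads, take smaller each step.
Merged: [1, 6, 8, 15, 17, 24]


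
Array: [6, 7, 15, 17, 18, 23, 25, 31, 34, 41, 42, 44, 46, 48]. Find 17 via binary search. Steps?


Search for 17:
[0,13] mid=6 arr[6]=25
[0,5] mid=2 arr[2]=15
[3,5] mid=4 arr[4]=18
[3,3] mid=3 arr[3]=17
Total: 4 comparisons


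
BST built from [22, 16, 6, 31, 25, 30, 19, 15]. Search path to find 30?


BST root = 22
Search for 30: compare at each node
Path: [22, 31, 25, 30]


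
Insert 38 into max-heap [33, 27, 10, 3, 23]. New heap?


Append 38: [33, 27, 10, 3, 23, 38]
Bubble up: swap idx 5(38) with idx 2(10); swap idx 2(38) with idx 0(33)
Result: [38, 27, 33, 3, 23, 10]


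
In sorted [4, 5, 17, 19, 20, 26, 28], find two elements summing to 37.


Two pointers: lo=0, hi=6
Found pair: (17, 20) summing to 37


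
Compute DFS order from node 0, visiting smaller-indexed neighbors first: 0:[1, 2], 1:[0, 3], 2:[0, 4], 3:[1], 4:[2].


DFS stack-based: start with [0]
Visit order: [0, 1, 3, 2, 4]


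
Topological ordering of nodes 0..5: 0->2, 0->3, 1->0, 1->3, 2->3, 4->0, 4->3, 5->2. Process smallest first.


Kahn's algorithm, process smallest node first
Order: [1, 4, 0, 5, 2, 3]


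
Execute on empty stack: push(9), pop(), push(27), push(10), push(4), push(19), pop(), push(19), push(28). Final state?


push(9) -> [9]
pop() returns 9 -> []
push(27) -> [27]
push(10) -> [27, 10]
push(4) -> [27, 10, 4]
push(19) -> [27, 10, 4, 19]
pop() returns 19 -> [27, 10, 4]
push(19) -> [27, 10, 4, 19]
push(28) -> [27, 10, 4, 19, 28]
Final stack (bottom to top): [27, 10, 4, 19, 28]


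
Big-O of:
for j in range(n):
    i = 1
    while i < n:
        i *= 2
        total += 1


Per nesting level: O(n) * O(log n) = O(n log n)
Complexity: O(n log n)


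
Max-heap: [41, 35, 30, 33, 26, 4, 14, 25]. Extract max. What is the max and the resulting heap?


Max = 41
Replace root with last, heapify down
Resulting heap: [35, 33, 30, 25, 26, 4, 14]


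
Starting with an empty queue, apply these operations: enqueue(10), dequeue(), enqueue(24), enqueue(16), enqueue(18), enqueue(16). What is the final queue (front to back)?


enqueue(10) -> [10]
dequeue() returns 10 -> []
enqueue(24) -> [24]
enqueue(16) -> [24, 16]
enqueue(18) -> [24, 16, 18]
enqueue(16) -> [24, 16, 18, 16]
Final queue (front to back): [24, 16, 18, 16]


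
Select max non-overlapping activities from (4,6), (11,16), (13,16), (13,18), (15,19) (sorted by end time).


Greedy: pick earliest-ending, then skip overlaps.
Selected (2 activities): [(4, 6), (11, 16)]


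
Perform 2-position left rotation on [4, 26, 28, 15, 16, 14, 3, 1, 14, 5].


Left rotate by 2: [28, 15, 16, 14, 3, 1, 14, 5, 4, 26]


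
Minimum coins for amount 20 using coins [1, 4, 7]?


dp[0]=0; dp[i]=1+min(dp[i-c] for c in coins)
...dp[15]=3, dp[16]=4, dp[17]=5, dp[18]=3, dp[19]=4, dp[20]=5
Minimum coins for 20 = 5
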